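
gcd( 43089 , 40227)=159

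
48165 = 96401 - 48236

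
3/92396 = 3/92396 = 0.00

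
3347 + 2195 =5542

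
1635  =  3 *545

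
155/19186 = 155/19186 = 0.01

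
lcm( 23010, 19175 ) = 115050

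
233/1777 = 233/1777 = 0.13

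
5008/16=313= 313.00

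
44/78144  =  1/1776  =  0.00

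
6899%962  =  165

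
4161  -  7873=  - 3712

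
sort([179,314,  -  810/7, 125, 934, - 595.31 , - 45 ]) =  [ - 595.31 , - 810/7, - 45,125,179,314, 934]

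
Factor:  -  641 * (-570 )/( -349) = -2^1 *3^1*5^1*19^1  *349^( - 1 ) * 641^1 = - 365370/349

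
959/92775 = 959/92775 = 0.01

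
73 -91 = - 18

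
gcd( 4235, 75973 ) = 1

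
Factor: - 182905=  - 5^1*157^1 * 233^1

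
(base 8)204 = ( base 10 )132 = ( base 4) 2010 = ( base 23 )5H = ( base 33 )40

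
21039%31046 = 21039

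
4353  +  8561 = 12914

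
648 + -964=-316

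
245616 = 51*4816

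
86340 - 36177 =50163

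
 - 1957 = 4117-6074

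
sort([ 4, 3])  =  [3,4 ] 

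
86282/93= 86282/93 = 927.76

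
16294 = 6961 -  - 9333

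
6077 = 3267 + 2810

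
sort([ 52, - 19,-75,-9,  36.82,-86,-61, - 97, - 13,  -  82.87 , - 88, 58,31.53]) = [-97,  -  88,-86 ,- 82.87, - 75 , - 61, - 19, - 13, - 9 , 31.53,  36.82,52,58] 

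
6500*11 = 71500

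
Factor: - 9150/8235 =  -2^1*3^(-2 )* 5^1 = - 10/9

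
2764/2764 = 1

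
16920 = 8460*2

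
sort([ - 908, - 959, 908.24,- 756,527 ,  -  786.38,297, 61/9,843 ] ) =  [ - 959,  -  908, - 786.38, - 756,61/9,297,527,843 , 908.24 ] 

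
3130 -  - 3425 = 6555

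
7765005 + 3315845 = 11080850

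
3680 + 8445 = 12125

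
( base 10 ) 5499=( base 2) 1010101111011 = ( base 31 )5MC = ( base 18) GH9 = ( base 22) B7L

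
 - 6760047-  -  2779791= - 3980256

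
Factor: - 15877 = - 15877^1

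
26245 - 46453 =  - 20208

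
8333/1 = 8333 = 8333.00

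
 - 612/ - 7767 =68/863 = 0.08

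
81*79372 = 6429132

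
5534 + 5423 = 10957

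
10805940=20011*540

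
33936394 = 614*55271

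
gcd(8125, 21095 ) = 5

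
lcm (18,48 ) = 144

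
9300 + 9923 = 19223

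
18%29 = 18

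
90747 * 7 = 635229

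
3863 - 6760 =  - 2897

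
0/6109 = 0 =0.00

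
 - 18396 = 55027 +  - 73423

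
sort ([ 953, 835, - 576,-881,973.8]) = [ - 881,-576, 835,953,973.8 ] 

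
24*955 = 22920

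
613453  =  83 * 7391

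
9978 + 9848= 19826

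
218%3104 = 218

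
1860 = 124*15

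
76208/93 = 819 + 41/93 = 819.44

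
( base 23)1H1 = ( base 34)r3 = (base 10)921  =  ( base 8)1631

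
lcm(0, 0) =0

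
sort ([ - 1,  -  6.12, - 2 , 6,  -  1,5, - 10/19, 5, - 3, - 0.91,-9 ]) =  [ - 9, - 6.12, - 3,-2, - 1, - 1, - 0.91,-10/19,5,5,6]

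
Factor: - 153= -3^2*17^1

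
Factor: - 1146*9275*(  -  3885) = 41294247750 =2^1*3^2*5^3*7^2 * 37^1*53^1*191^1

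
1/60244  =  1/60244 = 0.00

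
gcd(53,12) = 1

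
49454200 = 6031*8200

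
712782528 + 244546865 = 957329393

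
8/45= 8/45 = 0.18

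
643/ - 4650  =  -1 + 4007/4650 = - 0.14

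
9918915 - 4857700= 5061215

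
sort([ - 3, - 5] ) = [ - 5, - 3 ] 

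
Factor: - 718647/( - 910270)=2^( - 1 )* 3^1*5^( - 1)*227^(  -  1)*401^( - 1)*421^1*569^1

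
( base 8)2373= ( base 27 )1k6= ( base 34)13h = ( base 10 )1275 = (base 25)210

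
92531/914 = 101+217/914  =  101.24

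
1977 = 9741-7764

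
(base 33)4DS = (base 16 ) 12CD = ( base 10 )4813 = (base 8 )11315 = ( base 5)123223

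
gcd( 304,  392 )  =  8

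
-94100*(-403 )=37922300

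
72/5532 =6/461 = 0.01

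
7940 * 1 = 7940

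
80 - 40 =40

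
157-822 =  - 665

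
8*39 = 312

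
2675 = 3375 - 700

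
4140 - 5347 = - 1207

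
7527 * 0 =0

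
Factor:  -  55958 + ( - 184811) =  - 240769^1 = -240769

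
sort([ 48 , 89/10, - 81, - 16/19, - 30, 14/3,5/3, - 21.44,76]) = [ - 81, - 30,- 21.44,-16/19, 5/3, 14/3 , 89/10, 48,76 ] 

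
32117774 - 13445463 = 18672311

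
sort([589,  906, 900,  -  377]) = [-377,589,900,906]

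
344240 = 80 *4303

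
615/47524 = 615/47524  =  0.01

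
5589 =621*9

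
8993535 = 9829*915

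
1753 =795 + 958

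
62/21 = 2 + 20/21 = 2.95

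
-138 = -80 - 58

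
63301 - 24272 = 39029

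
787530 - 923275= - 135745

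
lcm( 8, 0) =0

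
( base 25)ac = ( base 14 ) 14A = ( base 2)100000110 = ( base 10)262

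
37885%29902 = 7983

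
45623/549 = 45623/549= 83.10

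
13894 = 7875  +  6019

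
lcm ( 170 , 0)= 0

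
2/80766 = 1/40383 = 0.00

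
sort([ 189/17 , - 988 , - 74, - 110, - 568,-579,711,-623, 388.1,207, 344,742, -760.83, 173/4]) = [ - 988, - 760.83, - 623,- 579, - 568, - 110, - 74, 189/17,173/4,207, 344,  388.1, 711, 742]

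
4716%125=91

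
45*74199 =3338955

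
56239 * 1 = 56239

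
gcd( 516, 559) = 43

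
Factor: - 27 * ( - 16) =2^4 * 3^3=432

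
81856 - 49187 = 32669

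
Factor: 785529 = 3^2 * 87281^1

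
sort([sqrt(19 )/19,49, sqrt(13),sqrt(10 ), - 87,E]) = [ - 87, sqrt( 19)/19, E, sqrt(10), sqrt(13), 49 ] 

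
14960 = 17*880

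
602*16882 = 10162964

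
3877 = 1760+2117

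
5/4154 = 5/4154 = 0.00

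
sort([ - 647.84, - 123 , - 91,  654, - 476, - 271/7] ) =[ - 647.84,  -  476, - 123,-91, - 271/7,654]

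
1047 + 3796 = 4843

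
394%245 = 149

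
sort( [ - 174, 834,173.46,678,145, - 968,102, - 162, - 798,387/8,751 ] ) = [ - 968, - 798, - 174, - 162,387/8, 102,145,173.46,678,751,834]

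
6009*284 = 1706556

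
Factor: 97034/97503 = 2^1*3^(-1)*29^1*239^1*4643^(  -  1 ) = 13862/13929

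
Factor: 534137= 534137^1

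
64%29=6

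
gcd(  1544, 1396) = 4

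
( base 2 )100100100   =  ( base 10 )292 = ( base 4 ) 10210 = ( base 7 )565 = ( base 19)F7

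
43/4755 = 43/4755= 0.01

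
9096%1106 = 248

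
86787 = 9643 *9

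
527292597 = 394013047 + 133279550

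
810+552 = 1362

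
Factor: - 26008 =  - 2^3 * 3251^1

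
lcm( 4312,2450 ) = 107800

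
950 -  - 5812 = 6762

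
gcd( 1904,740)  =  4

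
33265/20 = 6653/4 = 1663.25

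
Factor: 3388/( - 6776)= -1/2 = -2^ ( - 1)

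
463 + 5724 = 6187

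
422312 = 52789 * 8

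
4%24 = 4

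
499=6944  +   - 6445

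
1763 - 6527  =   - 4764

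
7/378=1/54 = 0.02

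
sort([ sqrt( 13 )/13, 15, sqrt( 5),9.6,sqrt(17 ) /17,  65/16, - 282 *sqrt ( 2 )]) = [  -  282*sqrt( 2 ), sqrt (17 ) /17, sqrt (13)/13, sqrt( 5),65/16, 9.6, 15]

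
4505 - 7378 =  - 2873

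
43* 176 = 7568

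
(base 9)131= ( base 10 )109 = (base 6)301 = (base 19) 5E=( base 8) 155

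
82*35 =2870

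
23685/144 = 7895/48  =  164.48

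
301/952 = 43/136 = 0.32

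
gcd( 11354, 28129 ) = 1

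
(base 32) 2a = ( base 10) 74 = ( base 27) 2k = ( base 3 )2202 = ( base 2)1001010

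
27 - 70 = -43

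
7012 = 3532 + 3480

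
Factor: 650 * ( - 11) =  - 2^1*5^2*11^1*13^1 = - 7150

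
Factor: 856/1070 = 2^2 * 5^( - 1 )= 4/5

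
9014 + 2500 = 11514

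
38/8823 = 38/8823 = 0.00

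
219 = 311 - 92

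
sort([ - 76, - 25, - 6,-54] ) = [ - 76, - 54,-25, - 6 ]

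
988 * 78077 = 77140076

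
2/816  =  1/408 = 0.00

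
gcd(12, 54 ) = 6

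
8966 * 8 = 71728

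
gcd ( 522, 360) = 18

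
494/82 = 247/41 = 6.02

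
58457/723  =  58457/723 = 80.85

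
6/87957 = 2/29319= 0.00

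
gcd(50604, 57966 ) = 6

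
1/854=1/854 = 0.00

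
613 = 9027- 8414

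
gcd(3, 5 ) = 1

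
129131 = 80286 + 48845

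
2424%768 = 120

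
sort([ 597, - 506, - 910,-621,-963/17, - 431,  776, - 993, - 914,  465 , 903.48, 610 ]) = [ - 993,-914, - 910, - 621, - 506,-431, - 963/17,  465, 597, 610,  776, 903.48]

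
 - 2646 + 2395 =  - 251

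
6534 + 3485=10019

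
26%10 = 6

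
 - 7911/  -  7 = 7911/7 =1130.14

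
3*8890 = 26670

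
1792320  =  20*89616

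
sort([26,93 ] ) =[ 26,93 ] 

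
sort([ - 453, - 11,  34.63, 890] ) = [ - 453, - 11, 34.63, 890]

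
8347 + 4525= 12872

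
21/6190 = 21/6190 = 0.00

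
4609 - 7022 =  - 2413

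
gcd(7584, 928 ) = 32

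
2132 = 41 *52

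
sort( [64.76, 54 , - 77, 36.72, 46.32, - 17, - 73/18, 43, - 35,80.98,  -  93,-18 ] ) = [-93, - 77, - 35, - 18,-17, - 73/18,36.72, 43,46.32, 54, 64.76,  80.98 ] 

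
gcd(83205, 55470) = 27735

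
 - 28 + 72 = 44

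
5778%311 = 180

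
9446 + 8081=17527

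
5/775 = 1/155 = 0.01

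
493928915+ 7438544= 501367459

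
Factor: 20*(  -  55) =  - 1100 = - 2^2*5^2 * 11^1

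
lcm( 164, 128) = 5248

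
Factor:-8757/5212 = -2^(-2)*3^2*7^1*139^1*1303^( -1 )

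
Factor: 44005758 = 2^1 * 3^1 * 17^1*431429^1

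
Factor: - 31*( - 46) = 1426  =  2^1*23^1*31^1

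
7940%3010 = 1920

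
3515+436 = 3951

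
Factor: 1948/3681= 2^2*3^( - 2 )*409^(- 1 )*487^1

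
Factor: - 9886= - 2^1*4943^1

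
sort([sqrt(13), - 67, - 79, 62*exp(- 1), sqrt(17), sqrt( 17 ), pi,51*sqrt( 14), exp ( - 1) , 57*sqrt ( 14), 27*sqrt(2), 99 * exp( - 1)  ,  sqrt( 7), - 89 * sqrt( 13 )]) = [ - 89*sqrt(13), - 79, - 67, exp( - 1), sqrt( 7), pi, sqrt( 13), sqrt (17),sqrt( 17),62*exp( - 1),99*exp( - 1), 27*sqrt( 2),51*sqrt ( 14), 57*sqrt( 14)]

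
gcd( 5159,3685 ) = 737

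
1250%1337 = 1250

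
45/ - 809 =-1 + 764/809 = -0.06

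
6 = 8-2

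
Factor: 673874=2^1*347^1*971^1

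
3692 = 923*4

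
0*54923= 0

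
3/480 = 1/160 = 0.01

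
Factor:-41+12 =-29^1=- 29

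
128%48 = 32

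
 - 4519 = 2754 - 7273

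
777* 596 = 463092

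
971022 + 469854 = 1440876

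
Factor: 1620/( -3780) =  - 3/7 = - 3^1*7^( - 1)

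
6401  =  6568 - 167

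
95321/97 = 95321/97 = 982.69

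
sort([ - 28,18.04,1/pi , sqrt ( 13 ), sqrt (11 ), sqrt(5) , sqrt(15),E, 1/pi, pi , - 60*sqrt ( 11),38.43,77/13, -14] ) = [  -  60*sqrt (11 ), - 28, - 14 , 1/pi,1/pi, sqrt(5 ),E , pi , sqrt(11 ), sqrt(13),sqrt( 15) , 77/13,18.04 , 38.43 ]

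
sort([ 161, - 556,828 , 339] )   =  [-556,  161, 339, 828 ]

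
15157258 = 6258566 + 8898692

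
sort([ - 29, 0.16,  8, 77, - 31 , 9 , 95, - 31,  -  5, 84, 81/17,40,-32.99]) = [ - 32.99,-31, - 31, - 29, - 5, 0.16,81/17 , 8, 9,40,  77, 84,95]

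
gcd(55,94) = 1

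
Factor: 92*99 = 9108=2^2 *3^2*11^1* 23^1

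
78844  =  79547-703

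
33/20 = 1 + 13/20 = 1.65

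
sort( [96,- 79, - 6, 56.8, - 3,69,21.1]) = [ - 79, - 6,-3,21.1,56.8, 69,  96]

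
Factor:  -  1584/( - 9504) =1/6= 2^( - 1 )*3^( - 1)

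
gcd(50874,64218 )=834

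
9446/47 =9446/47 = 200.98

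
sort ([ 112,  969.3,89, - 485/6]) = [ - 485/6, 89,112, 969.3]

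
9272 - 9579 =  - 307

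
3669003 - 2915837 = 753166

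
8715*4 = 34860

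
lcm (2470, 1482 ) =7410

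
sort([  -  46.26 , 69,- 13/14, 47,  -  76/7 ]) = [ - 46.26,-76/7 ,-13/14, 47,69 ] 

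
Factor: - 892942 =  - 2^1  *  17^1*26263^1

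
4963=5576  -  613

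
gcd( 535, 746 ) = 1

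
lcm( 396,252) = 2772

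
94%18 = 4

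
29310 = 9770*3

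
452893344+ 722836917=1175730261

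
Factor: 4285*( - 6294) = -2^1 *3^1*5^1 * 857^1 * 1049^1 = - 26969790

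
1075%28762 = 1075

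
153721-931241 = - 777520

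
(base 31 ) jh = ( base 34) HS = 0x25e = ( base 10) 606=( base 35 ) hb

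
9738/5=1947 + 3/5 = 1947.60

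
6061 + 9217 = 15278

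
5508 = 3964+1544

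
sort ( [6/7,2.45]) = [ 6/7, 2.45]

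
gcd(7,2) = 1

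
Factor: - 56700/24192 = -2^( - 5)*3^1*5^2 = - 75/32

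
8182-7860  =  322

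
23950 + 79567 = 103517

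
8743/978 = 8743/978= 8.94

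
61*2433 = 148413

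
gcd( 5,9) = 1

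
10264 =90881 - 80617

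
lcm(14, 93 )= 1302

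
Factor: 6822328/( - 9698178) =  - 2^2*3^( - 1)*7^(-2)*499^1*1709^1*32987^( - 1) = -3411164/4849089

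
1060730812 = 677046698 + 383684114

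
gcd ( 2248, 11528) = 8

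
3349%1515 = 319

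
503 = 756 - 253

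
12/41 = 12/41 = 0.29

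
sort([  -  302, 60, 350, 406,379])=[ - 302, 60,350, 379, 406]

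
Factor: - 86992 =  - 2^4*5437^1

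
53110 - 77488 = -24378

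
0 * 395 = 0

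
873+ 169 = 1042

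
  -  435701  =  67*( - 6503)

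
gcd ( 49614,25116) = 6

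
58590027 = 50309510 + 8280517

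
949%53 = 48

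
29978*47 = 1408966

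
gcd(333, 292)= 1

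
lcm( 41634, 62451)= 124902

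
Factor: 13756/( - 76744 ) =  - 19/106= -  2^ (-1)*19^1*53^( - 1)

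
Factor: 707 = 7^1 * 101^1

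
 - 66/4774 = -1 + 214/217= - 0.01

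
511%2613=511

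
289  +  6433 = 6722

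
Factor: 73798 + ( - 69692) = 4106 =2^1 *2053^1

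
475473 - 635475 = -160002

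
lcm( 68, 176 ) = 2992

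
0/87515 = 0= 0.00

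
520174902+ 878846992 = 1399021894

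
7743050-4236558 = 3506492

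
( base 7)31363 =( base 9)11547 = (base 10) 7738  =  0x1E3A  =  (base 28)9OA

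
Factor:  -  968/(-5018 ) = 484/2509 =2^2 * 11^2*13^( - 1 )*193^( -1 ) 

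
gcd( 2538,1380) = 6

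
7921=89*89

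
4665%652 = 101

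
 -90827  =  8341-99168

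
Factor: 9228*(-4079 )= -37641012 = -2^2*3^1*769^1 * 4079^1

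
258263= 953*271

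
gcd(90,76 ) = 2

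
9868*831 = 8200308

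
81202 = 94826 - 13624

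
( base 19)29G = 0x38d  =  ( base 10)909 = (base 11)757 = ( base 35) py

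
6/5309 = 6/5309 = 0.00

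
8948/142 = 4474/71 = 63.01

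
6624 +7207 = 13831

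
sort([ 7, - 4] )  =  [ - 4, 7]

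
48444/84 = 576 +5/7 = 576.71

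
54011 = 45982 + 8029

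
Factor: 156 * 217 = 33852 = 2^2 * 3^1*7^1*13^1*31^1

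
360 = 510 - 150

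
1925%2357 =1925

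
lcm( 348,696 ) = 696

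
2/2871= 2/2871 = 0.00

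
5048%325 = 173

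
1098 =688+410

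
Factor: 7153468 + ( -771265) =3^1*2127401^1=6382203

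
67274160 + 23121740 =90395900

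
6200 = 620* 10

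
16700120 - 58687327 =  - 41987207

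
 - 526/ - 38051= 526/38051 = 0.01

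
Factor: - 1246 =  - 2^1*7^1*89^1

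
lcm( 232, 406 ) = 1624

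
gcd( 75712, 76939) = 1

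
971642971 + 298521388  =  1270164359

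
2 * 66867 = 133734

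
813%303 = 207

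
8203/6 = 8203/6 = 1367.17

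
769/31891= 769/31891 = 0.02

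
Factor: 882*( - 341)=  - 2^1*3^2*7^2*11^1*31^1 = - 300762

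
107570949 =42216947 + 65354002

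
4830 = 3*1610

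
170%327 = 170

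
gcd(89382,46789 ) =1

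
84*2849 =239316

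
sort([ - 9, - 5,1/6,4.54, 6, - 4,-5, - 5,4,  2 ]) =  [-9, - 5, - 5, -5,-4, 1/6,2,4,4.54,6 ]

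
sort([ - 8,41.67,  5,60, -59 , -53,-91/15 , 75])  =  [-59, - 53,-8, -91/15, 5, 41.67,60, 75]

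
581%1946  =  581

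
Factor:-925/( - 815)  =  5^1*37^1*163^( - 1) = 185/163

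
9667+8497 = 18164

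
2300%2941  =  2300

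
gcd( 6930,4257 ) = 99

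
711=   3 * 237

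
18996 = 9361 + 9635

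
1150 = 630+520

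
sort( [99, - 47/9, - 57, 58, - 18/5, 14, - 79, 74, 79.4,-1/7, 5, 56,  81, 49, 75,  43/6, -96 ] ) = [ - 96, - 79 , - 57, - 47/9, - 18/5, - 1/7,5,43/6,14,  49, 56, 58, 74,75,  79.4, 81, 99 ]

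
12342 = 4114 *3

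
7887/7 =1126 + 5/7 = 1126.71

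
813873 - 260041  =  553832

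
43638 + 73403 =117041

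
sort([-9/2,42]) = [  -  9/2, 42 ] 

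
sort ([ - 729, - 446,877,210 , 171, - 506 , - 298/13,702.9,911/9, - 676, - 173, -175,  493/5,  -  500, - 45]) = [- 729,-676,- 506, - 500 , -446,-175, - 173, - 45,  -  298/13,493/5, 911/9 , 171 , 210,702.9 , 877 ]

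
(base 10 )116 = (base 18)68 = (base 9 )138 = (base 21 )5b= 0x74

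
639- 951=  - 312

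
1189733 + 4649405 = 5839138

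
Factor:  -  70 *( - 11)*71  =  2^1  *5^1*7^1*11^1*71^1 =54670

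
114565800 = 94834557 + 19731243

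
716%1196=716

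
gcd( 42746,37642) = 638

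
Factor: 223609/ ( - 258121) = - 311/359 = -311^1 *359^( - 1 )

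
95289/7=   13612 + 5/7 = 13612.71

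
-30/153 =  - 10/51 = - 0.20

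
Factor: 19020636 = 2^2*3^3 * 29^1 * 6073^1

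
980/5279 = 980/5279 = 0.19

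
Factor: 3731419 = 157^1*23767^1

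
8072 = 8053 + 19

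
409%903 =409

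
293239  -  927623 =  -634384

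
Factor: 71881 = 71881^1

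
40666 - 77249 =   -  36583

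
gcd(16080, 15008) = 1072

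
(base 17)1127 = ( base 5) 131433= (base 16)147B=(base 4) 1101323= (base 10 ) 5243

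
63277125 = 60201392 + 3075733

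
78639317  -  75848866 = 2790451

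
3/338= 3/338=0.01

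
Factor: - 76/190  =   - 2/5 = - 2^1*5^( - 1 )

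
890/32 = 27+13/16 = 27.81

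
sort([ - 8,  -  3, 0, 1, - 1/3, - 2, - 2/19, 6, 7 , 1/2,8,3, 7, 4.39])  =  [ - 8, - 3,  -  2,  -  1/3, - 2/19, 0, 1/2,1,3 , 4.39 , 6, 7,  7, 8 ] 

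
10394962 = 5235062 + 5159900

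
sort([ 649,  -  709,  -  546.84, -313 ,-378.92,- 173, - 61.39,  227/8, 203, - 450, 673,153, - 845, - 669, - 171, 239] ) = [ - 845, - 709, - 669, - 546.84, - 450, - 378.92, - 313, - 173, - 171, - 61.39,227/8,153,203, 239,649, 673] 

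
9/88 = 9/88 = 0.10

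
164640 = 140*1176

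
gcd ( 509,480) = 1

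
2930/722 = 4+21/361 = 4.06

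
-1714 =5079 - 6793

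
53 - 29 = 24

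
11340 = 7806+3534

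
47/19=2  +  9/19 = 2.47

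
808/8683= 808/8683 = 0.09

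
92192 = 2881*32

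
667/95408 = 667/95408= 0.01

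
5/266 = 5/266 = 0.02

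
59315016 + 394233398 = 453548414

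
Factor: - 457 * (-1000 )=2^3*5^3 * 457^1 = 457000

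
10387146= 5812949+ 4574197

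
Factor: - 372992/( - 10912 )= 2^3*11^( - 1 )*47^1 = 376/11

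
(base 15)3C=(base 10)57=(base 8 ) 71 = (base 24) 29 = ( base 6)133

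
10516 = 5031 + 5485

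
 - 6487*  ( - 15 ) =97305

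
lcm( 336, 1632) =11424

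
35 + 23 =58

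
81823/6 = 13637  +  1/6= 13637.17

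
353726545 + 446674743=800401288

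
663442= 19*34918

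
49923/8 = 49923/8 = 6240.38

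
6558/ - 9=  - 2186/3 = - 728.67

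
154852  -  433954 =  - 279102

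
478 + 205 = 683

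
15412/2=7706 = 7706.00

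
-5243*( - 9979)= 52319897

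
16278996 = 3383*4812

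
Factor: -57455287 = -57455287^1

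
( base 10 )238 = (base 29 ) 86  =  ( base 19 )CA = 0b11101110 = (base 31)7l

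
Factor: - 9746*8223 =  - 80141358 = - 2^1*3^1*11^1*443^1*2741^1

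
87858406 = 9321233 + 78537173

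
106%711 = 106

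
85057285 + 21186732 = 106244017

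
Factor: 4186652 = 2^2 * 43^1*101^1*241^1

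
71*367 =26057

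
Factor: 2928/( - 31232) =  - 3/32= - 2^(-5)*3^1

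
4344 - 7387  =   - 3043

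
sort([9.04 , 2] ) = [2, 9.04 ]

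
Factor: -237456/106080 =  - 2^( - 1 )*3^1*5^( - 1 ) * 13^(-1) * 97^1 = - 291/130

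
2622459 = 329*7971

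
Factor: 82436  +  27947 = 110383 =7^1*13^1*1213^1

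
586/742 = 293/371 = 0.79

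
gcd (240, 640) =80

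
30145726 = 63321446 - 33175720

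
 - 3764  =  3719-7483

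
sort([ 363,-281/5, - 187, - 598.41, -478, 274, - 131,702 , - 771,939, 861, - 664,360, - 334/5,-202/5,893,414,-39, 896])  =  [ - 771,  -  664, - 598.41, - 478,  -  187,- 131, - 334/5 , - 281/5, - 202/5, - 39, 274,360,363,414, 702, 861, 893,896,939]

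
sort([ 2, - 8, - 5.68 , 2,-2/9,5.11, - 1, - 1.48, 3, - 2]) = [ - 8,-5.68, - 2, - 1.48 , - 1,-2/9,2, 2,3,5.11 ]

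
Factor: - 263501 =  - 7^1*37643^1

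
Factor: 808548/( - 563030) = - 2^1 * 3^1*5^( - 1)*61^( - 1 )*73^1 = - 438/305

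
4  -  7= - 3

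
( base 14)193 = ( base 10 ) 325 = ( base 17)122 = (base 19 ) H2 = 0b101000101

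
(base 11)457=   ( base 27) K6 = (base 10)546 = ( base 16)222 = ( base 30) i6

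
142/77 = 1+65/77 = 1.84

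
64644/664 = 16161/166 = 97.36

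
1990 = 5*398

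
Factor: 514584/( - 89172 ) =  - 2^1*7^1 *1021^1*2477^ ( - 1) = -  14294/2477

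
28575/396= 72+7/44 = 72.16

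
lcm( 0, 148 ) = 0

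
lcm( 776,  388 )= 776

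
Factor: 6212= 2^2*1553^1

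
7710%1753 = 698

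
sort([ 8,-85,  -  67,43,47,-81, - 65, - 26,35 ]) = [  -  85, - 81, - 67,-65,-26,8,35 , 43,47]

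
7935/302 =7935/302 = 26.27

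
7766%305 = 141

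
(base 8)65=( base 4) 311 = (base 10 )53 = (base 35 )1i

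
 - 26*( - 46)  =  1196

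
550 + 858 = 1408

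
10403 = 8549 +1854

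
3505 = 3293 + 212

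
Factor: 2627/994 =37/14 = 2^( - 1)*7^( - 1)*37^1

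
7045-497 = 6548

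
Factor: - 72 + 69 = - 3  =  - 3^1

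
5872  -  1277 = 4595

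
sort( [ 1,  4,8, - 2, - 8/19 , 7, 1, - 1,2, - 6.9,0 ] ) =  [ - 6.9, - 2 , - 1, -8/19,  0,1,  1, 2 , 4,7 , 8 ]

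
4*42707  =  170828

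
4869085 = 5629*865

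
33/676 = 33/676 = 0.05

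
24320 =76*320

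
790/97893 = 790/97893= 0.01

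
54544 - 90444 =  - 35900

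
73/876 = 1/12 =0.08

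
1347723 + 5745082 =7092805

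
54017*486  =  26252262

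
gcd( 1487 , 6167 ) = 1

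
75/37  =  75/37 = 2.03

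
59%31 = 28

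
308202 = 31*9942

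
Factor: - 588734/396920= - 294367/198460 = -2^( - 2)*5^(-1)*19^1*9923^( - 1)*15493^1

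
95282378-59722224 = 35560154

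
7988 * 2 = 15976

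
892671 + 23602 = 916273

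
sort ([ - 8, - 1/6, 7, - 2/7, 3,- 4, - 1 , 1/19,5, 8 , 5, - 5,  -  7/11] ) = [ - 8,  -  5, -4 , -1 ,-7/11,  -  2/7,-1/6, 1/19, 3, 5, 5, 7,8 ]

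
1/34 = 1/34 = 0.03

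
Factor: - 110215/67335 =  -  329/201 =- 3^( - 1 )*7^1*47^1*67^(-1)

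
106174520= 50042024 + 56132496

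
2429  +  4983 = 7412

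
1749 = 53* 33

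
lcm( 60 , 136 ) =2040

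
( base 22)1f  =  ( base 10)37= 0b100101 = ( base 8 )45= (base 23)1e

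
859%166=29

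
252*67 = 16884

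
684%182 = 138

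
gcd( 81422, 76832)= 2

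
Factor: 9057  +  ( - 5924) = 13^1*241^1 = 3133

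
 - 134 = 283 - 417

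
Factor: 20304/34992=3^( - 4)*47^1 = 47/81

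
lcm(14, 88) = 616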